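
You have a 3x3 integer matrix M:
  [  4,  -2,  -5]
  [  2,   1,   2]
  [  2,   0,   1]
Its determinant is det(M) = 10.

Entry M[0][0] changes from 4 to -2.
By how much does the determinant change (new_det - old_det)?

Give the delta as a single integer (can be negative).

Answer: -6

Derivation:
Cofactor C_00 = 1
Entry delta = -2 - 4 = -6
Det delta = entry_delta * cofactor = -6 * 1 = -6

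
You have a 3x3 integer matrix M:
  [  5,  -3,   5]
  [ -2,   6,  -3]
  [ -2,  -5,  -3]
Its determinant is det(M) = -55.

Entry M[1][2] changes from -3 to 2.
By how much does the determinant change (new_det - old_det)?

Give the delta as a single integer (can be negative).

Answer: 155

Derivation:
Cofactor C_12 = 31
Entry delta = 2 - -3 = 5
Det delta = entry_delta * cofactor = 5 * 31 = 155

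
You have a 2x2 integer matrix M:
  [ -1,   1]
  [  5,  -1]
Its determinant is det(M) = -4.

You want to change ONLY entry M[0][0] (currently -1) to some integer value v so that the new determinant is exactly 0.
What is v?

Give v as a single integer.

Answer: -5

Derivation:
det is linear in entry M[0][0]: det = old_det + (v - -1) * C_00
Cofactor C_00 = -1
Want det = 0: -4 + (v - -1) * -1 = 0
  (v - -1) = 4 / -1 = -4
  v = -1 + (-4) = -5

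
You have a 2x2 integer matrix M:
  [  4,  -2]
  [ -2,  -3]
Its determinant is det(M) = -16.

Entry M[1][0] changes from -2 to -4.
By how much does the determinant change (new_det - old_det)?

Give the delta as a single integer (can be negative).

Cofactor C_10 = 2
Entry delta = -4 - -2 = -2
Det delta = entry_delta * cofactor = -2 * 2 = -4

Answer: -4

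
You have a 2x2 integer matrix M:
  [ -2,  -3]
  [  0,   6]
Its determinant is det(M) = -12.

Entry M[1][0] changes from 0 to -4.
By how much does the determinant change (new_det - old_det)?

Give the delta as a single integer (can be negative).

Answer: -12

Derivation:
Cofactor C_10 = 3
Entry delta = -4 - 0 = -4
Det delta = entry_delta * cofactor = -4 * 3 = -12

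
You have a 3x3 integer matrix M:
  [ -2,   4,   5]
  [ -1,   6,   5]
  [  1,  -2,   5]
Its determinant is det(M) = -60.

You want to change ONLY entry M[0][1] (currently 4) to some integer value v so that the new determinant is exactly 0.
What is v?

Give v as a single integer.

det is linear in entry M[0][1]: det = old_det + (v - 4) * C_01
Cofactor C_01 = 10
Want det = 0: -60 + (v - 4) * 10 = 0
  (v - 4) = 60 / 10 = 6
  v = 4 + (6) = 10

Answer: 10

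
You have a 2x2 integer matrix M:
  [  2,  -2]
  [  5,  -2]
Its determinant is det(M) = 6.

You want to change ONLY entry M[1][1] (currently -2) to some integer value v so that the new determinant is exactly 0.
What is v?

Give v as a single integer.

Answer: -5

Derivation:
det is linear in entry M[1][1]: det = old_det + (v - -2) * C_11
Cofactor C_11 = 2
Want det = 0: 6 + (v - -2) * 2 = 0
  (v - -2) = -6 / 2 = -3
  v = -2 + (-3) = -5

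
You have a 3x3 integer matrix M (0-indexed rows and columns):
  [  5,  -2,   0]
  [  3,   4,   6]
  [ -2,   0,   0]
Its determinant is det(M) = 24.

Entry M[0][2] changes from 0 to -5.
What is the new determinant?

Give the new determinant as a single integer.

Answer: -16

Derivation:
det is linear in row 0: changing M[0][2] by delta changes det by delta * cofactor(0,2).
Cofactor C_02 = (-1)^(0+2) * minor(0,2) = 8
Entry delta = -5 - 0 = -5
Det delta = -5 * 8 = -40
New det = 24 + -40 = -16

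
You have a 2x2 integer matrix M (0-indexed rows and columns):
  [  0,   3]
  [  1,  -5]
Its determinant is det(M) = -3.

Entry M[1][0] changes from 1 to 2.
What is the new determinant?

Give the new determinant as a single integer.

det is linear in row 1: changing M[1][0] by delta changes det by delta * cofactor(1,0).
Cofactor C_10 = (-1)^(1+0) * minor(1,0) = -3
Entry delta = 2 - 1 = 1
Det delta = 1 * -3 = -3
New det = -3 + -3 = -6

Answer: -6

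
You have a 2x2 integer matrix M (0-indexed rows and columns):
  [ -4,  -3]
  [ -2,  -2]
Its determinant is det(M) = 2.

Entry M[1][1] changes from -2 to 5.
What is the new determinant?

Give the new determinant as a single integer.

Answer: -26

Derivation:
det is linear in row 1: changing M[1][1] by delta changes det by delta * cofactor(1,1).
Cofactor C_11 = (-1)^(1+1) * minor(1,1) = -4
Entry delta = 5 - -2 = 7
Det delta = 7 * -4 = -28
New det = 2 + -28 = -26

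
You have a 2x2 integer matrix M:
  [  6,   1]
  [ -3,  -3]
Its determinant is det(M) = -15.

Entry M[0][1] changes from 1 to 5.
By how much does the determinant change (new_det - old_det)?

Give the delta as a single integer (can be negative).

Cofactor C_01 = 3
Entry delta = 5 - 1 = 4
Det delta = entry_delta * cofactor = 4 * 3 = 12

Answer: 12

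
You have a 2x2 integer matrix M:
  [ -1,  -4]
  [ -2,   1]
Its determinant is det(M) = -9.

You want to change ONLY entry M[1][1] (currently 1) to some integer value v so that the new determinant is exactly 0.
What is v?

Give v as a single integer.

det is linear in entry M[1][1]: det = old_det + (v - 1) * C_11
Cofactor C_11 = -1
Want det = 0: -9 + (v - 1) * -1 = 0
  (v - 1) = 9 / -1 = -9
  v = 1 + (-9) = -8

Answer: -8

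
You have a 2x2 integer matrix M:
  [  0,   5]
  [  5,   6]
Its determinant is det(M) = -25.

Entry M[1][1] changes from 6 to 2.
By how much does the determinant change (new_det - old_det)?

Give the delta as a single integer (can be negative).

Answer: 0

Derivation:
Cofactor C_11 = 0
Entry delta = 2 - 6 = -4
Det delta = entry_delta * cofactor = -4 * 0 = 0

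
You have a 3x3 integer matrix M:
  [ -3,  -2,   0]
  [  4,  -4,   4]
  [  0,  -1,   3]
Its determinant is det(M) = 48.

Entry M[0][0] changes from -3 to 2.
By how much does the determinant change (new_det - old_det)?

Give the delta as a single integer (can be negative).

Answer: -40

Derivation:
Cofactor C_00 = -8
Entry delta = 2 - -3 = 5
Det delta = entry_delta * cofactor = 5 * -8 = -40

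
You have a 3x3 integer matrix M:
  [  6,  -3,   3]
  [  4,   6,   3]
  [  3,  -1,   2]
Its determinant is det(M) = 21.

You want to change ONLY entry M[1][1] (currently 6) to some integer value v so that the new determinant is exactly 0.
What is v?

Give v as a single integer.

Answer: -1

Derivation:
det is linear in entry M[1][1]: det = old_det + (v - 6) * C_11
Cofactor C_11 = 3
Want det = 0: 21 + (v - 6) * 3 = 0
  (v - 6) = -21 / 3 = -7
  v = 6 + (-7) = -1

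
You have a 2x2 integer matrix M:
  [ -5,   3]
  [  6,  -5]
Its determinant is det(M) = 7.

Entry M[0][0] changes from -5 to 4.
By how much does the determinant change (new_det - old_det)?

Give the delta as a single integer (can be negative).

Cofactor C_00 = -5
Entry delta = 4 - -5 = 9
Det delta = entry_delta * cofactor = 9 * -5 = -45

Answer: -45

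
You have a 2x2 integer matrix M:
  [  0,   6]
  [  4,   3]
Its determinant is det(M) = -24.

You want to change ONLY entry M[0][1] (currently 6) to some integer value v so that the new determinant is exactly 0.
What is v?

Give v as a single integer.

det is linear in entry M[0][1]: det = old_det + (v - 6) * C_01
Cofactor C_01 = -4
Want det = 0: -24 + (v - 6) * -4 = 0
  (v - 6) = 24 / -4 = -6
  v = 6 + (-6) = 0

Answer: 0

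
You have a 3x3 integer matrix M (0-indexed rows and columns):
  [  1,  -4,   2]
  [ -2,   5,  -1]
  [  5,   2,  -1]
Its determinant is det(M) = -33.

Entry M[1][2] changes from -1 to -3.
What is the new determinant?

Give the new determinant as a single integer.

Answer: 11

Derivation:
det is linear in row 1: changing M[1][2] by delta changes det by delta * cofactor(1,2).
Cofactor C_12 = (-1)^(1+2) * minor(1,2) = -22
Entry delta = -3 - -1 = -2
Det delta = -2 * -22 = 44
New det = -33 + 44 = 11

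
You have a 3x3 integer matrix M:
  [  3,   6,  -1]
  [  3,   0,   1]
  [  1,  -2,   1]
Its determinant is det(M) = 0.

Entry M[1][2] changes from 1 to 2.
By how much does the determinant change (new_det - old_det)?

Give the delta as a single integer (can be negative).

Answer: 12

Derivation:
Cofactor C_12 = 12
Entry delta = 2 - 1 = 1
Det delta = entry_delta * cofactor = 1 * 12 = 12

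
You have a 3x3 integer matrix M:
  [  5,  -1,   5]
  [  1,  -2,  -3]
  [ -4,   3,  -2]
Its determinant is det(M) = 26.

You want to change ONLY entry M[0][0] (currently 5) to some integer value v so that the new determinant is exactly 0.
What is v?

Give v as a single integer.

Answer: 3

Derivation:
det is linear in entry M[0][0]: det = old_det + (v - 5) * C_00
Cofactor C_00 = 13
Want det = 0: 26 + (v - 5) * 13 = 0
  (v - 5) = -26 / 13 = -2
  v = 5 + (-2) = 3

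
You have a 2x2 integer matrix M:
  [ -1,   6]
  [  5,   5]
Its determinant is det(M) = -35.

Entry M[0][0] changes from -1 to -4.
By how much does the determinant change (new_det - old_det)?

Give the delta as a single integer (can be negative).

Cofactor C_00 = 5
Entry delta = -4 - -1 = -3
Det delta = entry_delta * cofactor = -3 * 5 = -15

Answer: -15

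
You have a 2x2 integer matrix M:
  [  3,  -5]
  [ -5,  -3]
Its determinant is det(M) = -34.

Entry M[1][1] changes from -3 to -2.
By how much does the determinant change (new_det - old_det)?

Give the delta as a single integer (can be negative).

Answer: 3

Derivation:
Cofactor C_11 = 3
Entry delta = -2 - -3 = 1
Det delta = entry_delta * cofactor = 1 * 3 = 3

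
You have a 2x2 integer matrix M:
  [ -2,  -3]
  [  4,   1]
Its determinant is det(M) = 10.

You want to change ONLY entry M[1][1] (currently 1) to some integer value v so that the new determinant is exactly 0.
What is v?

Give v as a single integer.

det is linear in entry M[1][1]: det = old_det + (v - 1) * C_11
Cofactor C_11 = -2
Want det = 0: 10 + (v - 1) * -2 = 0
  (v - 1) = -10 / -2 = 5
  v = 1 + (5) = 6

Answer: 6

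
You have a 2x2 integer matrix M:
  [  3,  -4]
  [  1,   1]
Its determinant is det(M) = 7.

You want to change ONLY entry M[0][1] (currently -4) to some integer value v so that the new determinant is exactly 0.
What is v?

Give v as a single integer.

det is linear in entry M[0][1]: det = old_det + (v - -4) * C_01
Cofactor C_01 = -1
Want det = 0: 7 + (v - -4) * -1 = 0
  (v - -4) = -7 / -1 = 7
  v = -4 + (7) = 3

Answer: 3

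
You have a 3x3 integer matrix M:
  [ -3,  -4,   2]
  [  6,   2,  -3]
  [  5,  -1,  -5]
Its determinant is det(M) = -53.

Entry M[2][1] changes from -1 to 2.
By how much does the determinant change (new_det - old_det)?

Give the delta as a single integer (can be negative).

Answer: 9

Derivation:
Cofactor C_21 = 3
Entry delta = 2 - -1 = 3
Det delta = entry_delta * cofactor = 3 * 3 = 9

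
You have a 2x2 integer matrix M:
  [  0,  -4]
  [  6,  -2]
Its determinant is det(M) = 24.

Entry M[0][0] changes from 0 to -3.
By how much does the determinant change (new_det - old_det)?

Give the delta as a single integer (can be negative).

Answer: 6

Derivation:
Cofactor C_00 = -2
Entry delta = -3 - 0 = -3
Det delta = entry_delta * cofactor = -3 * -2 = 6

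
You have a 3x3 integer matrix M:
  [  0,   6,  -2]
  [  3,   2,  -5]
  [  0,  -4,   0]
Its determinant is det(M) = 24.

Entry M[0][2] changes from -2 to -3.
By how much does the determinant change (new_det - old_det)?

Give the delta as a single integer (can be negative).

Cofactor C_02 = -12
Entry delta = -3 - -2 = -1
Det delta = entry_delta * cofactor = -1 * -12 = 12

Answer: 12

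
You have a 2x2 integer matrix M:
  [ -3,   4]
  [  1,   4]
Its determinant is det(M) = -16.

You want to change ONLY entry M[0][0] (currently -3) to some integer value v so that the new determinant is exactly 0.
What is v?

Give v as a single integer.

det is linear in entry M[0][0]: det = old_det + (v - -3) * C_00
Cofactor C_00 = 4
Want det = 0: -16 + (v - -3) * 4 = 0
  (v - -3) = 16 / 4 = 4
  v = -3 + (4) = 1

Answer: 1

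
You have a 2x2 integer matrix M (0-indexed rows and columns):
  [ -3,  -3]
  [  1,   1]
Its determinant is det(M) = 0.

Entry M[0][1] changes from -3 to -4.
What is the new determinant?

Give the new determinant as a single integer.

Answer: 1

Derivation:
det is linear in row 0: changing M[0][1] by delta changes det by delta * cofactor(0,1).
Cofactor C_01 = (-1)^(0+1) * minor(0,1) = -1
Entry delta = -4 - -3 = -1
Det delta = -1 * -1 = 1
New det = 0 + 1 = 1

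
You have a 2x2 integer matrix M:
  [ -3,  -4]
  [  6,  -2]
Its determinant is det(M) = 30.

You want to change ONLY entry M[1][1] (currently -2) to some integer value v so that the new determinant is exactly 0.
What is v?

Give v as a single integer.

Answer: 8

Derivation:
det is linear in entry M[1][1]: det = old_det + (v - -2) * C_11
Cofactor C_11 = -3
Want det = 0: 30 + (v - -2) * -3 = 0
  (v - -2) = -30 / -3 = 10
  v = -2 + (10) = 8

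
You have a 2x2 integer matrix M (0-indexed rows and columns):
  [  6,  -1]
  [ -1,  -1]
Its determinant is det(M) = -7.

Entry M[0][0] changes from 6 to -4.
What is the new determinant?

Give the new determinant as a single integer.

Answer: 3

Derivation:
det is linear in row 0: changing M[0][0] by delta changes det by delta * cofactor(0,0).
Cofactor C_00 = (-1)^(0+0) * minor(0,0) = -1
Entry delta = -4 - 6 = -10
Det delta = -10 * -1 = 10
New det = -7 + 10 = 3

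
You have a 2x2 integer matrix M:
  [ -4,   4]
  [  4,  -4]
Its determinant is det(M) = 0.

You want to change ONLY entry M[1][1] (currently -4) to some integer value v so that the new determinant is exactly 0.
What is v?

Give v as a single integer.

Answer: -4

Derivation:
det is linear in entry M[1][1]: det = old_det + (v - -4) * C_11
Cofactor C_11 = -4
Want det = 0: 0 + (v - -4) * -4 = 0
  (v - -4) = 0 / -4 = 0
  v = -4 + (0) = -4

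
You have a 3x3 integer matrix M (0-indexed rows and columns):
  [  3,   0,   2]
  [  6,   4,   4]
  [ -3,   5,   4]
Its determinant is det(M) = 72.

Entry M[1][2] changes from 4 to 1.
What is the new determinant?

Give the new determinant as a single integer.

det is linear in row 1: changing M[1][2] by delta changes det by delta * cofactor(1,2).
Cofactor C_12 = (-1)^(1+2) * minor(1,2) = -15
Entry delta = 1 - 4 = -3
Det delta = -3 * -15 = 45
New det = 72 + 45 = 117

Answer: 117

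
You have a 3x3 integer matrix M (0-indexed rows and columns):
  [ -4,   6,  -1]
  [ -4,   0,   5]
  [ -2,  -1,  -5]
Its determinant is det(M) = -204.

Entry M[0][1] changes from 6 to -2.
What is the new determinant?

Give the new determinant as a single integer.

det is linear in row 0: changing M[0][1] by delta changes det by delta * cofactor(0,1).
Cofactor C_01 = (-1)^(0+1) * minor(0,1) = -30
Entry delta = -2 - 6 = -8
Det delta = -8 * -30 = 240
New det = -204 + 240 = 36

Answer: 36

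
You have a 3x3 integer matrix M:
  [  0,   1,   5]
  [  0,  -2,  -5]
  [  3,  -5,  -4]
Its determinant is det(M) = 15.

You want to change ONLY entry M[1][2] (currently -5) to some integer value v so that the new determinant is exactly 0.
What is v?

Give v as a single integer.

Answer: -10

Derivation:
det is linear in entry M[1][2]: det = old_det + (v - -5) * C_12
Cofactor C_12 = 3
Want det = 0: 15 + (v - -5) * 3 = 0
  (v - -5) = -15 / 3 = -5
  v = -5 + (-5) = -10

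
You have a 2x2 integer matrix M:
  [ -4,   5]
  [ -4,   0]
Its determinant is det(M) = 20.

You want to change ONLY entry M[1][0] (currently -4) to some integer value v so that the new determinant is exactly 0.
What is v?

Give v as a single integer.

Answer: 0

Derivation:
det is linear in entry M[1][0]: det = old_det + (v - -4) * C_10
Cofactor C_10 = -5
Want det = 0: 20 + (v - -4) * -5 = 0
  (v - -4) = -20 / -5 = 4
  v = -4 + (4) = 0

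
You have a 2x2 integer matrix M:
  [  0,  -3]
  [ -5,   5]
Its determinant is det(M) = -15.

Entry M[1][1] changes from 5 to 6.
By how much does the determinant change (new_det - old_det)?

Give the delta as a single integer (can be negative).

Answer: 0

Derivation:
Cofactor C_11 = 0
Entry delta = 6 - 5 = 1
Det delta = entry_delta * cofactor = 1 * 0 = 0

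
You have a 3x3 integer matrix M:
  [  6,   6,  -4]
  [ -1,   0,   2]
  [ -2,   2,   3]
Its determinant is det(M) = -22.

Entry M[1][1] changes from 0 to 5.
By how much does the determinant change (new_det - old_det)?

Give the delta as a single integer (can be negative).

Cofactor C_11 = 10
Entry delta = 5 - 0 = 5
Det delta = entry_delta * cofactor = 5 * 10 = 50

Answer: 50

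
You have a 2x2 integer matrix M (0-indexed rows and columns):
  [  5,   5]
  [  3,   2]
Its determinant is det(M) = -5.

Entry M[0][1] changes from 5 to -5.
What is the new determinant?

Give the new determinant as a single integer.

Answer: 25

Derivation:
det is linear in row 0: changing M[0][1] by delta changes det by delta * cofactor(0,1).
Cofactor C_01 = (-1)^(0+1) * minor(0,1) = -3
Entry delta = -5 - 5 = -10
Det delta = -10 * -3 = 30
New det = -5 + 30 = 25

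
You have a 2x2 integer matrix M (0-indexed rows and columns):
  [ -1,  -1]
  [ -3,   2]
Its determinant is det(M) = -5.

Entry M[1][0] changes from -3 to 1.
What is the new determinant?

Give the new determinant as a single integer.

Answer: -1

Derivation:
det is linear in row 1: changing M[1][0] by delta changes det by delta * cofactor(1,0).
Cofactor C_10 = (-1)^(1+0) * minor(1,0) = 1
Entry delta = 1 - -3 = 4
Det delta = 4 * 1 = 4
New det = -5 + 4 = -1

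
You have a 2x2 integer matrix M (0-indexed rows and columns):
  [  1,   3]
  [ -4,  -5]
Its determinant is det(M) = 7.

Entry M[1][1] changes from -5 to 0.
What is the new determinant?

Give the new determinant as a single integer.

det is linear in row 1: changing M[1][1] by delta changes det by delta * cofactor(1,1).
Cofactor C_11 = (-1)^(1+1) * minor(1,1) = 1
Entry delta = 0 - -5 = 5
Det delta = 5 * 1 = 5
New det = 7 + 5 = 12

Answer: 12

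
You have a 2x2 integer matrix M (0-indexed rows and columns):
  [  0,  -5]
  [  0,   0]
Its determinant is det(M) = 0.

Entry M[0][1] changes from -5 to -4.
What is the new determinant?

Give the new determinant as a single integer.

Answer: 0

Derivation:
det is linear in row 0: changing M[0][1] by delta changes det by delta * cofactor(0,1).
Cofactor C_01 = (-1)^(0+1) * minor(0,1) = 0
Entry delta = -4 - -5 = 1
Det delta = 1 * 0 = 0
New det = 0 + 0 = 0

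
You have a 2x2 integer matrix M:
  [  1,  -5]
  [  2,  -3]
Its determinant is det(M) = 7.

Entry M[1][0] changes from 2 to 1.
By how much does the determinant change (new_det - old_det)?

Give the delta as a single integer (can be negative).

Cofactor C_10 = 5
Entry delta = 1 - 2 = -1
Det delta = entry_delta * cofactor = -1 * 5 = -5

Answer: -5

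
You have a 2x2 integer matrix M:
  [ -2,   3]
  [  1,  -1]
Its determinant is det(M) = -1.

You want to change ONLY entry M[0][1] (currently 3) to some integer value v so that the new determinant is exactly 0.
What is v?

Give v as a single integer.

Answer: 2

Derivation:
det is linear in entry M[0][1]: det = old_det + (v - 3) * C_01
Cofactor C_01 = -1
Want det = 0: -1 + (v - 3) * -1 = 0
  (v - 3) = 1 / -1 = -1
  v = 3 + (-1) = 2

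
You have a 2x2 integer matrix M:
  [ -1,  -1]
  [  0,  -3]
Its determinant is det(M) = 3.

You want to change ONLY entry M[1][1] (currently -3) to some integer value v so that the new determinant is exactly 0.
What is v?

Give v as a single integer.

Answer: 0

Derivation:
det is linear in entry M[1][1]: det = old_det + (v - -3) * C_11
Cofactor C_11 = -1
Want det = 0: 3 + (v - -3) * -1 = 0
  (v - -3) = -3 / -1 = 3
  v = -3 + (3) = 0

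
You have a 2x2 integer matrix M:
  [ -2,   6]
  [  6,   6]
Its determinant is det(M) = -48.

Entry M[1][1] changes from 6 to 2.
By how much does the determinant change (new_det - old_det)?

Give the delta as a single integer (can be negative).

Cofactor C_11 = -2
Entry delta = 2 - 6 = -4
Det delta = entry_delta * cofactor = -4 * -2 = 8

Answer: 8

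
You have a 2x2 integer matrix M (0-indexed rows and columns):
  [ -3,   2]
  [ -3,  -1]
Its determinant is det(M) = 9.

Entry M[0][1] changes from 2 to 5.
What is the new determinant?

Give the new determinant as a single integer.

det is linear in row 0: changing M[0][1] by delta changes det by delta * cofactor(0,1).
Cofactor C_01 = (-1)^(0+1) * minor(0,1) = 3
Entry delta = 5 - 2 = 3
Det delta = 3 * 3 = 9
New det = 9 + 9 = 18

Answer: 18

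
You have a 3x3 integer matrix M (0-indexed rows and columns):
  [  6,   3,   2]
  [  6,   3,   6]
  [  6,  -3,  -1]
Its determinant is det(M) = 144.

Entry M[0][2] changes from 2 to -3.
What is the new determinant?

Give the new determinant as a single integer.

det is linear in row 0: changing M[0][2] by delta changes det by delta * cofactor(0,2).
Cofactor C_02 = (-1)^(0+2) * minor(0,2) = -36
Entry delta = -3 - 2 = -5
Det delta = -5 * -36 = 180
New det = 144 + 180 = 324

Answer: 324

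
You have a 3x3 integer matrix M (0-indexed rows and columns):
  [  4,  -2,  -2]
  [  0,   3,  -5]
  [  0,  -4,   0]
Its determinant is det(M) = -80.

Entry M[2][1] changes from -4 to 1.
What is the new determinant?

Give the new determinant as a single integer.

Answer: 20

Derivation:
det is linear in row 2: changing M[2][1] by delta changes det by delta * cofactor(2,1).
Cofactor C_21 = (-1)^(2+1) * minor(2,1) = 20
Entry delta = 1 - -4 = 5
Det delta = 5 * 20 = 100
New det = -80 + 100 = 20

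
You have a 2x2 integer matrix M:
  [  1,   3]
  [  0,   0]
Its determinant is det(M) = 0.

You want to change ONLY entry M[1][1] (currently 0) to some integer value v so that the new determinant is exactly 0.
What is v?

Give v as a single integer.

Answer: 0

Derivation:
det is linear in entry M[1][1]: det = old_det + (v - 0) * C_11
Cofactor C_11 = 1
Want det = 0: 0 + (v - 0) * 1 = 0
  (v - 0) = 0 / 1 = 0
  v = 0 + (0) = 0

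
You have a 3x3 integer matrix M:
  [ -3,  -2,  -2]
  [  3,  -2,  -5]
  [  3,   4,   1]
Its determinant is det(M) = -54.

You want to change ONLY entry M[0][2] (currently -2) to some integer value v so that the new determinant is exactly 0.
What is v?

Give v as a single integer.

Answer: 1

Derivation:
det is linear in entry M[0][2]: det = old_det + (v - -2) * C_02
Cofactor C_02 = 18
Want det = 0: -54 + (v - -2) * 18 = 0
  (v - -2) = 54 / 18 = 3
  v = -2 + (3) = 1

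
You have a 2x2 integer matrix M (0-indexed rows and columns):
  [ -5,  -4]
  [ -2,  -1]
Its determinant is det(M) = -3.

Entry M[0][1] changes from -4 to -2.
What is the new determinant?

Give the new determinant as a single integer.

Answer: 1

Derivation:
det is linear in row 0: changing M[0][1] by delta changes det by delta * cofactor(0,1).
Cofactor C_01 = (-1)^(0+1) * minor(0,1) = 2
Entry delta = -2 - -4 = 2
Det delta = 2 * 2 = 4
New det = -3 + 4 = 1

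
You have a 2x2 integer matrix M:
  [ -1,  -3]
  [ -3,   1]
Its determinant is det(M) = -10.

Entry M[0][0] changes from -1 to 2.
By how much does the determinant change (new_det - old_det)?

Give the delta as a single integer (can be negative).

Answer: 3

Derivation:
Cofactor C_00 = 1
Entry delta = 2 - -1 = 3
Det delta = entry_delta * cofactor = 3 * 1 = 3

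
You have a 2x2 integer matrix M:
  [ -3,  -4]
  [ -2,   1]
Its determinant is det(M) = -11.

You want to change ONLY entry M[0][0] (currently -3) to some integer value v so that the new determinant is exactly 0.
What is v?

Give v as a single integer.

Answer: 8

Derivation:
det is linear in entry M[0][0]: det = old_det + (v - -3) * C_00
Cofactor C_00 = 1
Want det = 0: -11 + (v - -3) * 1 = 0
  (v - -3) = 11 / 1 = 11
  v = -3 + (11) = 8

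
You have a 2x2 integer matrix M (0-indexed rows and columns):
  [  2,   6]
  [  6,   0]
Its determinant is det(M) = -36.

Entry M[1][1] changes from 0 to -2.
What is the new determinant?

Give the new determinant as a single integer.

det is linear in row 1: changing M[1][1] by delta changes det by delta * cofactor(1,1).
Cofactor C_11 = (-1)^(1+1) * minor(1,1) = 2
Entry delta = -2 - 0 = -2
Det delta = -2 * 2 = -4
New det = -36 + -4 = -40

Answer: -40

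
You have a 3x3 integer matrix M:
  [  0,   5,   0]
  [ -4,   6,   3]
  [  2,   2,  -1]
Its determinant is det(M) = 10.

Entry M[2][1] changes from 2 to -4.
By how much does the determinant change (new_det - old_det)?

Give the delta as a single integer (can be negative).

Cofactor C_21 = 0
Entry delta = -4 - 2 = -6
Det delta = entry_delta * cofactor = -6 * 0 = 0

Answer: 0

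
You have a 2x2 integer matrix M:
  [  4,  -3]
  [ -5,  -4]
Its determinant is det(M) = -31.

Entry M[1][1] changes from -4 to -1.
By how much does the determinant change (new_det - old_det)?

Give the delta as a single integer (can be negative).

Cofactor C_11 = 4
Entry delta = -1 - -4 = 3
Det delta = entry_delta * cofactor = 3 * 4 = 12

Answer: 12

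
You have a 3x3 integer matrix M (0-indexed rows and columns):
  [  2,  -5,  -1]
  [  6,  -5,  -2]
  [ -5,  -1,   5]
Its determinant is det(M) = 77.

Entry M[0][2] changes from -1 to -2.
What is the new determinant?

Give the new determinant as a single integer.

det is linear in row 0: changing M[0][2] by delta changes det by delta * cofactor(0,2).
Cofactor C_02 = (-1)^(0+2) * minor(0,2) = -31
Entry delta = -2 - -1 = -1
Det delta = -1 * -31 = 31
New det = 77 + 31 = 108

Answer: 108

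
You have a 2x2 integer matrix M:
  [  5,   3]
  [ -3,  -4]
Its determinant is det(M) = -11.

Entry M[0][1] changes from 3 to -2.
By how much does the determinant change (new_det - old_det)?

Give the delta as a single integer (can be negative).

Answer: -15

Derivation:
Cofactor C_01 = 3
Entry delta = -2 - 3 = -5
Det delta = entry_delta * cofactor = -5 * 3 = -15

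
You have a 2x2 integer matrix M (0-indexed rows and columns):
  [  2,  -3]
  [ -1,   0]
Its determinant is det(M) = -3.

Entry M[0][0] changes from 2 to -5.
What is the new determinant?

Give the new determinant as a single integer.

Answer: -3

Derivation:
det is linear in row 0: changing M[0][0] by delta changes det by delta * cofactor(0,0).
Cofactor C_00 = (-1)^(0+0) * minor(0,0) = 0
Entry delta = -5 - 2 = -7
Det delta = -7 * 0 = 0
New det = -3 + 0 = -3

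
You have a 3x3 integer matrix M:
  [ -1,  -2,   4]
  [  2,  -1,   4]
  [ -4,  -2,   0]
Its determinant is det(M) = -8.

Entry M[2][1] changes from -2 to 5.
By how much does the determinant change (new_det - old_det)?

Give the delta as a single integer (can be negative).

Answer: 84

Derivation:
Cofactor C_21 = 12
Entry delta = 5 - -2 = 7
Det delta = entry_delta * cofactor = 7 * 12 = 84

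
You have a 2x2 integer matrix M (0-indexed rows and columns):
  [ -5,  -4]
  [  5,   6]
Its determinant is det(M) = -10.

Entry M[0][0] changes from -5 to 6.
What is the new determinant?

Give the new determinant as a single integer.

det is linear in row 0: changing M[0][0] by delta changes det by delta * cofactor(0,0).
Cofactor C_00 = (-1)^(0+0) * minor(0,0) = 6
Entry delta = 6 - -5 = 11
Det delta = 11 * 6 = 66
New det = -10 + 66 = 56

Answer: 56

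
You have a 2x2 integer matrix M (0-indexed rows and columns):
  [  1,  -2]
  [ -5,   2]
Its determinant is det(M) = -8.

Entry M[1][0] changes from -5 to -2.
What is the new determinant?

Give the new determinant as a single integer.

Answer: -2

Derivation:
det is linear in row 1: changing M[1][0] by delta changes det by delta * cofactor(1,0).
Cofactor C_10 = (-1)^(1+0) * minor(1,0) = 2
Entry delta = -2 - -5 = 3
Det delta = 3 * 2 = 6
New det = -8 + 6 = -2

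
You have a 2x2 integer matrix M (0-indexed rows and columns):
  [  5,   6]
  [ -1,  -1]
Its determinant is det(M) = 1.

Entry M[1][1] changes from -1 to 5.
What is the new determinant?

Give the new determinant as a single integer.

Answer: 31

Derivation:
det is linear in row 1: changing M[1][1] by delta changes det by delta * cofactor(1,1).
Cofactor C_11 = (-1)^(1+1) * minor(1,1) = 5
Entry delta = 5 - -1 = 6
Det delta = 6 * 5 = 30
New det = 1 + 30 = 31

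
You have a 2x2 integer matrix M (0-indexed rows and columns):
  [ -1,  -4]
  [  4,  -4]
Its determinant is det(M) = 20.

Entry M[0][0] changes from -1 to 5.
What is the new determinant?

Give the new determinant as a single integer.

det is linear in row 0: changing M[0][0] by delta changes det by delta * cofactor(0,0).
Cofactor C_00 = (-1)^(0+0) * minor(0,0) = -4
Entry delta = 5 - -1 = 6
Det delta = 6 * -4 = -24
New det = 20 + -24 = -4

Answer: -4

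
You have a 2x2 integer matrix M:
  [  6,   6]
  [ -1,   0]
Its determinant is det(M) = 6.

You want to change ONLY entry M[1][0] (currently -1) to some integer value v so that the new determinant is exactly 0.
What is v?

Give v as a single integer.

Answer: 0

Derivation:
det is linear in entry M[1][0]: det = old_det + (v - -1) * C_10
Cofactor C_10 = -6
Want det = 0: 6 + (v - -1) * -6 = 0
  (v - -1) = -6 / -6 = 1
  v = -1 + (1) = 0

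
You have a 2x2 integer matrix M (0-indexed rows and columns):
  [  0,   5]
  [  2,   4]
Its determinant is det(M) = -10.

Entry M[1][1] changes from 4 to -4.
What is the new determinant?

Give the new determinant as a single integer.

Answer: -10

Derivation:
det is linear in row 1: changing M[1][1] by delta changes det by delta * cofactor(1,1).
Cofactor C_11 = (-1)^(1+1) * minor(1,1) = 0
Entry delta = -4 - 4 = -8
Det delta = -8 * 0 = 0
New det = -10 + 0 = -10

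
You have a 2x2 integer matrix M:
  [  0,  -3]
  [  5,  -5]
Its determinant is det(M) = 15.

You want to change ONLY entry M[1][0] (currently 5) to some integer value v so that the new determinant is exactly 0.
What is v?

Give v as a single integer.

Answer: 0

Derivation:
det is linear in entry M[1][0]: det = old_det + (v - 5) * C_10
Cofactor C_10 = 3
Want det = 0: 15 + (v - 5) * 3 = 0
  (v - 5) = -15 / 3 = -5
  v = 5 + (-5) = 0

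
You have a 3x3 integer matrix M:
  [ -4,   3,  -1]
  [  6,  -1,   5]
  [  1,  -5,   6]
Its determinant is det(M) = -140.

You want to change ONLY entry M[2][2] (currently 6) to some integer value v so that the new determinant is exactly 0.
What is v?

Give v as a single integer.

det is linear in entry M[2][2]: det = old_det + (v - 6) * C_22
Cofactor C_22 = -14
Want det = 0: -140 + (v - 6) * -14 = 0
  (v - 6) = 140 / -14 = -10
  v = 6 + (-10) = -4

Answer: -4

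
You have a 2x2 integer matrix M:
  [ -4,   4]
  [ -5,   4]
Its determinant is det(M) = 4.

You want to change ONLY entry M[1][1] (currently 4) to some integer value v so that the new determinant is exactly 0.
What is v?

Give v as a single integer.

det is linear in entry M[1][1]: det = old_det + (v - 4) * C_11
Cofactor C_11 = -4
Want det = 0: 4 + (v - 4) * -4 = 0
  (v - 4) = -4 / -4 = 1
  v = 4 + (1) = 5

Answer: 5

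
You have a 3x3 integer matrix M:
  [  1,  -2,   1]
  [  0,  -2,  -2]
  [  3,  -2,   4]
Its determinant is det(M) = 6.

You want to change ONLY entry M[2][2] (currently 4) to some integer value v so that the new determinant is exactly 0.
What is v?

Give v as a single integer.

det is linear in entry M[2][2]: det = old_det + (v - 4) * C_22
Cofactor C_22 = -2
Want det = 0: 6 + (v - 4) * -2 = 0
  (v - 4) = -6 / -2 = 3
  v = 4 + (3) = 7

Answer: 7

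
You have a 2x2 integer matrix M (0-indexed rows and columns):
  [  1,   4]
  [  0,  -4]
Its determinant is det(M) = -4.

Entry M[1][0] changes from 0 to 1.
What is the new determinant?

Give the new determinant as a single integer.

det is linear in row 1: changing M[1][0] by delta changes det by delta * cofactor(1,0).
Cofactor C_10 = (-1)^(1+0) * minor(1,0) = -4
Entry delta = 1 - 0 = 1
Det delta = 1 * -4 = -4
New det = -4 + -4 = -8

Answer: -8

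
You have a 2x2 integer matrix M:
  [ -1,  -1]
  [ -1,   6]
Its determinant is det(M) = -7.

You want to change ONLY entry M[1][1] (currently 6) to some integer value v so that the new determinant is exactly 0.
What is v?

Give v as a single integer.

Answer: -1

Derivation:
det is linear in entry M[1][1]: det = old_det + (v - 6) * C_11
Cofactor C_11 = -1
Want det = 0: -7 + (v - 6) * -1 = 0
  (v - 6) = 7 / -1 = -7
  v = 6 + (-7) = -1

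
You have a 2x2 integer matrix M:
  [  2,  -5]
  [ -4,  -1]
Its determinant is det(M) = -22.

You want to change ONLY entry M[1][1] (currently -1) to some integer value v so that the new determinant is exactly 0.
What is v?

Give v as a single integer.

det is linear in entry M[1][1]: det = old_det + (v - -1) * C_11
Cofactor C_11 = 2
Want det = 0: -22 + (v - -1) * 2 = 0
  (v - -1) = 22 / 2 = 11
  v = -1 + (11) = 10

Answer: 10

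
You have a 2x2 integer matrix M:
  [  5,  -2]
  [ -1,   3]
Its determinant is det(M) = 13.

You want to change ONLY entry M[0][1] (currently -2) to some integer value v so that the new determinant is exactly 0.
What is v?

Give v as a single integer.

det is linear in entry M[0][1]: det = old_det + (v - -2) * C_01
Cofactor C_01 = 1
Want det = 0: 13 + (v - -2) * 1 = 0
  (v - -2) = -13 / 1 = -13
  v = -2 + (-13) = -15

Answer: -15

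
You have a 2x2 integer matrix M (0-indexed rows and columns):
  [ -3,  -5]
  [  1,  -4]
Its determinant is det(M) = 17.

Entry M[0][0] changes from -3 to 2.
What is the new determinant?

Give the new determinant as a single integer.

Answer: -3

Derivation:
det is linear in row 0: changing M[0][0] by delta changes det by delta * cofactor(0,0).
Cofactor C_00 = (-1)^(0+0) * minor(0,0) = -4
Entry delta = 2 - -3 = 5
Det delta = 5 * -4 = -20
New det = 17 + -20 = -3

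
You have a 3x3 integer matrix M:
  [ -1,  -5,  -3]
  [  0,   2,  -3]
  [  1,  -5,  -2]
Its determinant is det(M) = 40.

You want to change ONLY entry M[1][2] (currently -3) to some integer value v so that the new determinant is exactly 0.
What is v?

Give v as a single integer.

det is linear in entry M[1][2]: det = old_det + (v - -3) * C_12
Cofactor C_12 = -10
Want det = 0: 40 + (v - -3) * -10 = 0
  (v - -3) = -40 / -10 = 4
  v = -3 + (4) = 1

Answer: 1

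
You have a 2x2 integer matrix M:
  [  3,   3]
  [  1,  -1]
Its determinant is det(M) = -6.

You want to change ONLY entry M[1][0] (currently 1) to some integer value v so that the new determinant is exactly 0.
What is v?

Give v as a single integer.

Answer: -1

Derivation:
det is linear in entry M[1][0]: det = old_det + (v - 1) * C_10
Cofactor C_10 = -3
Want det = 0: -6 + (v - 1) * -3 = 0
  (v - 1) = 6 / -3 = -2
  v = 1 + (-2) = -1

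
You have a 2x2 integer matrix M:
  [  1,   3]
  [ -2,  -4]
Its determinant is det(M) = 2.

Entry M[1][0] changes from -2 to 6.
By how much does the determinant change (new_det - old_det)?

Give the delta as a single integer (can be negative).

Answer: -24

Derivation:
Cofactor C_10 = -3
Entry delta = 6 - -2 = 8
Det delta = entry_delta * cofactor = 8 * -3 = -24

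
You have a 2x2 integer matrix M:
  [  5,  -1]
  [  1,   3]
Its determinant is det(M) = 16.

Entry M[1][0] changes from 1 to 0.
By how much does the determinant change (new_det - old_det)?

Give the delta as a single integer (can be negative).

Cofactor C_10 = 1
Entry delta = 0 - 1 = -1
Det delta = entry_delta * cofactor = -1 * 1 = -1

Answer: -1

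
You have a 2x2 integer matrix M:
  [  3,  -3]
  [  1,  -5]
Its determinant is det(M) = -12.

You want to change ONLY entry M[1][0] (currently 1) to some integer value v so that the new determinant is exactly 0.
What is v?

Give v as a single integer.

det is linear in entry M[1][0]: det = old_det + (v - 1) * C_10
Cofactor C_10 = 3
Want det = 0: -12 + (v - 1) * 3 = 0
  (v - 1) = 12 / 3 = 4
  v = 1 + (4) = 5

Answer: 5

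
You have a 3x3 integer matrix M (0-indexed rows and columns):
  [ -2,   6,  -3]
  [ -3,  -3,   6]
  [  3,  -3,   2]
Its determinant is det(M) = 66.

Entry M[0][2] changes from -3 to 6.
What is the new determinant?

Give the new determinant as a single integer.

det is linear in row 0: changing M[0][2] by delta changes det by delta * cofactor(0,2).
Cofactor C_02 = (-1)^(0+2) * minor(0,2) = 18
Entry delta = 6 - -3 = 9
Det delta = 9 * 18 = 162
New det = 66 + 162 = 228

Answer: 228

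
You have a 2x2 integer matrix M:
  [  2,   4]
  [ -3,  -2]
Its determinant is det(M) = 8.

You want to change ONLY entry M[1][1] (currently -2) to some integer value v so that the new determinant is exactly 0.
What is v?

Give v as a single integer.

det is linear in entry M[1][1]: det = old_det + (v - -2) * C_11
Cofactor C_11 = 2
Want det = 0: 8 + (v - -2) * 2 = 0
  (v - -2) = -8 / 2 = -4
  v = -2 + (-4) = -6

Answer: -6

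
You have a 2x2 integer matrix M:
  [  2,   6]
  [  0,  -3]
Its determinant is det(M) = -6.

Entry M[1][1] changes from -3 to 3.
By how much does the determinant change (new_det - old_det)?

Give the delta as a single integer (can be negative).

Answer: 12

Derivation:
Cofactor C_11 = 2
Entry delta = 3 - -3 = 6
Det delta = entry_delta * cofactor = 6 * 2 = 12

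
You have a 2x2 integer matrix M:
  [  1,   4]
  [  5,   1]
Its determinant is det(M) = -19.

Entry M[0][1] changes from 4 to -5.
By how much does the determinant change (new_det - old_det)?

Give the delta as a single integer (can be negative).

Cofactor C_01 = -5
Entry delta = -5 - 4 = -9
Det delta = entry_delta * cofactor = -9 * -5 = 45

Answer: 45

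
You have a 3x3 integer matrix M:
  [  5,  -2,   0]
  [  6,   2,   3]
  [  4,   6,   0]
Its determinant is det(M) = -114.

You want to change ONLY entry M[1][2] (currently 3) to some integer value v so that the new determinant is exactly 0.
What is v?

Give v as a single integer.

det is linear in entry M[1][2]: det = old_det + (v - 3) * C_12
Cofactor C_12 = -38
Want det = 0: -114 + (v - 3) * -38 = 0
  (v - 3) = 114 / -38 = -3
  v = 3 + (-3) = 0

Answer: 0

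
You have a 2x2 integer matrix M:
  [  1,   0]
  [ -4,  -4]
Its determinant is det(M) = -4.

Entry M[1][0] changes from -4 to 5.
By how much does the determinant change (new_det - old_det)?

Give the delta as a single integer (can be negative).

Answer: 0

Derivation:
Cofactor C_10 = 0
Entry delta = 5 - -4 = 9
Det delta = entry_delta * cofactor = 9 * 0 = 0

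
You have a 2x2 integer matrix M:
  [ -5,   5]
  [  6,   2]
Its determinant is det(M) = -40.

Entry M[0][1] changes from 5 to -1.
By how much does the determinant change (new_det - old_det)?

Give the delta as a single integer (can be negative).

Cofactor C_01 = -6
Entry delta = -1 - 5 = -6
Det delta = entry_delta * cofactor = -6 * -6 = 36

Answer: 36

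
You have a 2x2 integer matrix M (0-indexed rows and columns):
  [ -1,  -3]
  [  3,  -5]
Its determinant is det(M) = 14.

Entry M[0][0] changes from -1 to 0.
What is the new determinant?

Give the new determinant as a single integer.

Answer: 9

Derivation:
det is linear in row 0: changing M[0][0] by delta changes det by delta * cofactor(0,0).
Cofactor C_00 = (-1)^(0+0) * minor(0,0) = -5
Entry delta = 0 - -1 = 1
Det delta = 1 * -5 = -5
New det = 14 + -5 = 9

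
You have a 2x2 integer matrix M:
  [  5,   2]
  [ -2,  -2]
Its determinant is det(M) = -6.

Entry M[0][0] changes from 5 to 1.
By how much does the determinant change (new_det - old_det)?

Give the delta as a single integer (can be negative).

Answer: 8

Derivation:
Cofactor C_00 = -2
Entry delta = 1 - 5 = -4
Det delta = entry_delta * cofactor = -4 * -2 = 8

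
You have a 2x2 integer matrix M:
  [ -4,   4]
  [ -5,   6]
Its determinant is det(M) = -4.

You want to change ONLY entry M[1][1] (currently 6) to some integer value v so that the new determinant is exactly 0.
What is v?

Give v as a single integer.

Answer: 5

Derivation:
det is linear in entry M[1][1]: det = old_det + (v - 6) * C_11
Cofactor C_11 = -4
Want det = 0: -4 + (v - 6) * -4 = 0
  (v - 6) = 4 / -4 = -1
  v = 6 + (-1) = 5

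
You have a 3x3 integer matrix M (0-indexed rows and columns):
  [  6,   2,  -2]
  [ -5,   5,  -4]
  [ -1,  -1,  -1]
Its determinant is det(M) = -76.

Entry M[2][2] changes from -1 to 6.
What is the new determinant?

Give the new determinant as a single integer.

Answer: 204

Derivation:
det is linear in row 2: changing M[2][2] by delta changes det by delta * cofactor(2,2).
Cofactor C_22 = (-1)^(2+2) * minor(2,2) = 40
Entry delta = 6 - -1 = 7
Det delta = 7 * 40 = 280
New det = -76 + 280 = 204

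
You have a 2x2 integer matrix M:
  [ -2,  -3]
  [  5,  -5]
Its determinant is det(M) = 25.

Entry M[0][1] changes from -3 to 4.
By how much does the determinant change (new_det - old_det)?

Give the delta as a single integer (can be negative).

Cofactor C_01 = -5
Entry delta = 4 - -3 = 7
Det delta = entry_delta * cofactor = 7 * -5 = -35

Answer: -35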